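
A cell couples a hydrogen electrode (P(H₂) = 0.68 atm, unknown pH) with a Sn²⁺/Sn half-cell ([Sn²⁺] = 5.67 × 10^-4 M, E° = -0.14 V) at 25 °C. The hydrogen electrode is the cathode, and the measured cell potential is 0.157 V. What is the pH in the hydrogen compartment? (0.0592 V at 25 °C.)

E°_cell = 0.14 V and n = 2.
log Q = n(E° − E)/0.0592 = 2×(0.14 − 0.157)/0.0592 = -0.574.
With Q = [Sn²⁺]·P(H₂) / [H⁺]^2, solving for [H⁺] gives log[H⁺] = -1.420, so pH = 1.42.

pH = 1.42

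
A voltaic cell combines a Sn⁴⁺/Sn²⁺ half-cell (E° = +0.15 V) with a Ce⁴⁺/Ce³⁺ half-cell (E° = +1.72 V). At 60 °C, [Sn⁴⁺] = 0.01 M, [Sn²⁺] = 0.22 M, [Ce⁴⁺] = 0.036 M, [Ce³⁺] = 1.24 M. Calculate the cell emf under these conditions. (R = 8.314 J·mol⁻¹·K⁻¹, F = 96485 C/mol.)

1.51 V

The Ce⁴⁺/Ce³⁺ couple has the higher reduction potential and acts as the cathode, so E°_cell = +1.72 − (+0.15) = 1.57 V.
Balancing electrons gives n = 2; the reaction quotient is Q = [Sn⁴⁺]·[Ce³⁺]^2/([Sn²⁺]·[Ce⁴⁺]^2) = 53.9.
E = E° − (RT/nF) ln Q = 1.57 − (8.314×333)/(2×96485) × (3.988) = 1.570 − 0.057 = 1.513 V.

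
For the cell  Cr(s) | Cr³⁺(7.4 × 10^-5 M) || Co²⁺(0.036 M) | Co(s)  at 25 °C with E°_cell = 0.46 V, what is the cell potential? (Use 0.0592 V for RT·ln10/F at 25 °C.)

0.499 V

Balancing electrons gives n = 6; the reaction quotient is Q = [Cr³⁺]^2/[Co²⁺]^3 = 1.17 × 10^-4.
At 25 °C, E = E° − (0.0592/n) log Q = 0.46 − (0.0592/6)(-3.930) = 0.460 + 0.039 = 0.499 V.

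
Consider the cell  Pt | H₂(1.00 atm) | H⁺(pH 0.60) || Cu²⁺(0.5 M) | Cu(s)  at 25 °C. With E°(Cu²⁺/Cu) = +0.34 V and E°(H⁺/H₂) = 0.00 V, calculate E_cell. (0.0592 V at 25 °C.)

The Cu²⁺/Cu couple is the cathode, so E°_cell = 0.34 V; n = 2.
[H⁺] = 10^(−0.60) = 0.25 M, and Q = [H⁺]^2 / ([Cu²⁺]·P(H₂)) = 0.126.
E = E° − (0.0592/2) log Q = 0.34 − (0.0592/2)(-0.899) = 0.367 V.

0.37 V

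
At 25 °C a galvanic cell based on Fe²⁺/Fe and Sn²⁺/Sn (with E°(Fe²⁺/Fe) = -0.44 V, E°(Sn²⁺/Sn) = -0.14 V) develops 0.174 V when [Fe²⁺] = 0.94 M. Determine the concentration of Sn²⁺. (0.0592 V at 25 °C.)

From the Nernst equation, log Q = n(E° − E)/0.0592 = 2(0.30 − 0.174)/0.0592 = 4.257, so Q = 1.81 × 10^4.
With Q = [Fe²⁺]/[Sn²⁺] and the known concentrations, [Sn²⁺] in the denominator gives [Sn²⁺] = 5.2 × 10^-5 M.

5.2 × 10^-5 M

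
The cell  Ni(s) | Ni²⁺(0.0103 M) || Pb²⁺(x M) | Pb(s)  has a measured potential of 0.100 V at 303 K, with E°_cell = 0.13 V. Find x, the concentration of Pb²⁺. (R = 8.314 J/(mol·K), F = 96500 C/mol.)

0.001 M

From the Nernst equation, ln Q = nF(E° − E)/RT = 2×96500×(0.13 − 0.100)/(8.314×303) = 2.298, so Q = 9.96.
With Q = [Ni²⁺]/[Pb²⁺] and the known concentrations, [Pb²⁺] in the denominator gives [Pb²⁺] = 0.001 M.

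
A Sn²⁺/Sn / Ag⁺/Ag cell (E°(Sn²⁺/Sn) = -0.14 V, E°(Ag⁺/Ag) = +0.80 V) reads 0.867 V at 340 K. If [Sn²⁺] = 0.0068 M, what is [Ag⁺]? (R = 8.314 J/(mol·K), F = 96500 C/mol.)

0.0068 M

From the Nernst equation, ln Q = nF(E° − E)/RT = 2×96500×(0.94 − 0.867)/(8.314×340) = 4.984, so Q = 146.
With Q = [Sn²⁺]/[Ag⁺]^2 and the known concentrations, [Ag⁺]^2 in the denominator gives [Ag⁺] = 0.0068 M.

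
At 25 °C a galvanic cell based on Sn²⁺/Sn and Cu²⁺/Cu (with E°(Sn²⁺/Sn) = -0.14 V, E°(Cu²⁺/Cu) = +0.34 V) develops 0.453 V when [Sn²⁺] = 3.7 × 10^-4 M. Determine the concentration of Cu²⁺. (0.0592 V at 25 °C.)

4.5 × 10^-5 M

From the Nernst equation, log Q = n(E° − E)/0.0592 = 2(0.48 − 0.453)/0.0592 = 0.912, so Q = 8.17.
With Q = [Sn²⁺]/[Cu²⁺] and the known concentrations, [Cu²⁺] in the denominator gives [Cu²⁺] = 4.5 × 10^-5 M.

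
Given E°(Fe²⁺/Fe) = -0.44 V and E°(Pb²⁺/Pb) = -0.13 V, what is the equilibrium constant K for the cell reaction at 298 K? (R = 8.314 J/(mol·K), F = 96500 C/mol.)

3.1 × 10^10

E°_cell = -0.13 − (-0.44) = 0.31 V, with n = 2 electrons transferred.
At equilibrium E = 0, so the Nernst equation gives ln K = nFE°/RT = (2)(96500)(0.31)/((8.314)(298)) = 24.15.
K = e^24.15 = 3.1 × 10^10.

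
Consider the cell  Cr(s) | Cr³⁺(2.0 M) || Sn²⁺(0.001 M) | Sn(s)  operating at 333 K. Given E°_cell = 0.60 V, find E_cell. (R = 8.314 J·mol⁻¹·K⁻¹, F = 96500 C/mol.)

Balancing electrons gives n = 6; the reaction quotient is Q = [Cr³⁺]^2/[Sn²⁺]^3 = 4 × 10^9.
E = E° − (RT/nF) ln Q = 0.60 − (8.314×333)/(6×96500) × (22.110) = 0.600 − 0.106 = 0.494 V.

0.494 V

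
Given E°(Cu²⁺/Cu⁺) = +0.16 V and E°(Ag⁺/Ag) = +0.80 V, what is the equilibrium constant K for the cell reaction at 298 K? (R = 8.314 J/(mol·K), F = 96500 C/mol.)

E°_cell = +0.80 − (+0.16) = 0.64 V, with n = 1 electron transferred.
At equilibrium E = 0, so the Nernst equation gives ln K = nFE°/RT = (1)(96500)(0.64)/((8.314)(298)) = 24.93.
K = e^24.93 = 6.7 × 10^10.

6.7 × 10^10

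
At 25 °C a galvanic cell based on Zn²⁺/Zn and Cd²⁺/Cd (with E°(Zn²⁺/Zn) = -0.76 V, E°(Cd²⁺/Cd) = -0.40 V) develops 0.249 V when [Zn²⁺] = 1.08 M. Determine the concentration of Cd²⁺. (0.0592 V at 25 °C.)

From the Nernst equation, log Q = n(E° − E)/0.0592 = 2(0.36 − 0.249)/0.0592 = 3.750, so Q = 5620.
With Q = [Zn²⁺]/[Cd²⁺] and the known concentrations, [Cd²⁺] in the denominator gives [Cd²⁺] = 1.9 × 10^-4 M.

1.9 × 10^-4 M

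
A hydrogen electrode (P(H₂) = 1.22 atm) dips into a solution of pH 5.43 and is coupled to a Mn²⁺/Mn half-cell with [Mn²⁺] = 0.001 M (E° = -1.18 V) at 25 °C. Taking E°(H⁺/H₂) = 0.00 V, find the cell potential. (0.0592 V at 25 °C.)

0.94 V

The hydrogen couple is the cathode, so E°_cell = 1.18 V; n = 2.
[H⁺] = 10^(−5.43) = 3.7 × 10^-6 M, and Q = [Mn²⁺]·P(H₂) / [H⁺]^2 = 8.84 × 10^7.
E = E° − (0.0592/2) log Q = 1.18 − (0.0592/2)(7.946) = 0.945 V.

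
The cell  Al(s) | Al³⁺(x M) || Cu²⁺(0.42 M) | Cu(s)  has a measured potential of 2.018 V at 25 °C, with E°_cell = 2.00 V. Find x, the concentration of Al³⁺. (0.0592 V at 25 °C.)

0.033 M

From the Nernst equation, log Q = n(E° − E)/0.0592 = 6(2.00 − 2.018)/0.0592 = -1.824, so Q = 0.0150.
With Q = [Al³⁺]^2/[Cu²⁺]^3 and the known concentrations, [Al³⁺]^2 in the numerator gives [Al³⁺] = 0.033 M.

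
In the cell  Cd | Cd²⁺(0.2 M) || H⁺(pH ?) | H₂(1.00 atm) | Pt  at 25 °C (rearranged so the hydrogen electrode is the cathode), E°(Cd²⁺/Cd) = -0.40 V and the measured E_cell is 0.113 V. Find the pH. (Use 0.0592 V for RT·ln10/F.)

pH = 5.20

E°_cell = 0.40 V and n = 2.
log Q = n(E° − E)/0.0592 = 2×(0.40 − 0.113)/0.0592 = 9.696.
With Q = [Cd²⁺]·P(H₂) / [H⁺]^2, solving for [H⁺] gives log[H⁺] = -5.197, so pH = 5.20.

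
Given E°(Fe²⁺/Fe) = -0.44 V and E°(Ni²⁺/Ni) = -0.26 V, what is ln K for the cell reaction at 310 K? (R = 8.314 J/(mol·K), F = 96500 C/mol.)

E°_cell = -0.26 − (-0.44) = 0.18 V, with n = 2 electrons transferred.
At equilibrium E = 0, so the Nernst equation gives ln K = nFE°/RT = (2)(96500)(0.18)/((8.314)(310)) = 13.48.

ln K = 13.5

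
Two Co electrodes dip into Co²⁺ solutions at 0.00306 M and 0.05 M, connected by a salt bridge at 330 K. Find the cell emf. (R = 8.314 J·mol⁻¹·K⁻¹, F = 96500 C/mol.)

0.040 V

Both half-cells are Co²⁺/Co, so E°_cell = 0. The concentrated side is the cathode; the cell reaction moves Co²⁺ from high to low concentration with n = 2.
Q = [Co²⁺]_dilute/[Co²⁺]_conc = 0.00306/0.05 = 0.0612.
E = 0 − (RT/nF) ln Q = −((8.314×330)/(2×96500))(-2.794) = 0.0397 V.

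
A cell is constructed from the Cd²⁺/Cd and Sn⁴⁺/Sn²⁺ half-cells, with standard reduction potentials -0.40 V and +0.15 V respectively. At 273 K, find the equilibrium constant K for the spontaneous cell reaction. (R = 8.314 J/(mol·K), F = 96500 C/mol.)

2 × 10^20

E°_cell = +0.15 − (-0.40) = 0.55 V, with n = 2 electrons transferred.
At equilibrium E = 0, so the Nernst equation gives ln K = nFE°/RT = (2)(96500)(0.55)/((8.314)(273)) = 46.77.
K = e^46.77 = 2 × 10^20.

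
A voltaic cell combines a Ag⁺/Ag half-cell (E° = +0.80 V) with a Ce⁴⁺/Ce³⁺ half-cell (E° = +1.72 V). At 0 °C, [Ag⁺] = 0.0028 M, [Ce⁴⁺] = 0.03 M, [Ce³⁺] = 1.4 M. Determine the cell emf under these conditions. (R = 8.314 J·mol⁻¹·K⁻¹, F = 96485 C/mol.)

0.968 V

The Ce⁴⁺/Ce³⁺ couple has the higher reduction potential and acts as the cathode, so E°_cell = +1.72 − (+0.80) = 0.92 V.
Balancing electrons gives n = 1; the reaction quotient is Q = [Ag⁺]·[Ce³⁺]/[Ce⁴⁺] = 0.131.
E = E° − (RT/nF) ln Q = 0.92 − (8.314×273)/(1×96485) × (-2.035) = 0.920 + 0.048 = 0.968 V.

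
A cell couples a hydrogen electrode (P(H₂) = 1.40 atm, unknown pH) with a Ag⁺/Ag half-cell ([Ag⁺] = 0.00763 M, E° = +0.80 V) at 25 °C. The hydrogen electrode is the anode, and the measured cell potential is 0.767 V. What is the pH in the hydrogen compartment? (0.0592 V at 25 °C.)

pH = 1.49

E°_cell = 0.80 V and n = 2.
log Q = n(E° − E)/0.0592 = 2×(0.80 − 0.767)/0.0592 = 1.115.
With Q = [H⁺]^2 / ([Ag⁺]^2·P(H₂)), solving for [H⁺] gives log[H⁺] = -1.487, so pH = 1.49.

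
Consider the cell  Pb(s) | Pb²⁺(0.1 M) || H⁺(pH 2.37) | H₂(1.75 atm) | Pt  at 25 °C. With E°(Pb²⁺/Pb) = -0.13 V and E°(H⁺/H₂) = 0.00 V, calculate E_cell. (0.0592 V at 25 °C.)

The hydrogen couple is the cathode, so E°_cell = 0.13 V; n = 2.
[H⁺] = 10^(−2.37) = 0.0043 M, and Q = [Pb²⁺]·P(H₂) / [H⁺]^2 = 9620.
E = E° − (0.0592/2) log Q = 0.13 − (0.0592/2)(3.983) = 0.012 V.

0.012 V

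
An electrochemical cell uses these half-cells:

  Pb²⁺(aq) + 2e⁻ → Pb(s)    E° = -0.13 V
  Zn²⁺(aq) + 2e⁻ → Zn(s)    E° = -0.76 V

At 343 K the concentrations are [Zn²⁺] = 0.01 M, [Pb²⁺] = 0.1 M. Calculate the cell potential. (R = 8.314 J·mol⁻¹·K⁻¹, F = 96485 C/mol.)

0.664 V

The Pb²⁺/Pb couple has the higher reduction potential and acts as the cathode, so E°_cell = -0.13 − (-0.76) = 0.63 V.
Balancing electrons gives n = 2; the reaction quotient is Q = [Zn²⁺]/[Pb²⁺] = 0.100.
E = E° − (RT/nF) ln Q = 0.63 − (8.314×343)/(2×96485) × (-2.303) = 0.630 + 0.034 = 0.664 V.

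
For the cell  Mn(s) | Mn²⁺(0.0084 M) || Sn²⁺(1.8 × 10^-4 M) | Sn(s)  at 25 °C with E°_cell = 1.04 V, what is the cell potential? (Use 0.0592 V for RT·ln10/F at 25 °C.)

Balancing electrons gives n = 2; the reaction quotient is Q = [Mn²⁺]/[Sn²⁺] = 46.7.
At 25 °C, E = E° − (0.0592/n) log Q = 1.04 − (0.0592/2)(1.669) = 1.040 − 0.049 = 0.991 V.

0.991 V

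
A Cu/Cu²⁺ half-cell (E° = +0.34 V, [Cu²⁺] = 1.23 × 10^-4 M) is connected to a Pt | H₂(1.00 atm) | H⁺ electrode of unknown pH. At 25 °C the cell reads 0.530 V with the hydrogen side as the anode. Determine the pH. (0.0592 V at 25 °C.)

pH = 5.16

E°_cell = 0.34 V and n = 2.
log Q = n(E° − E)/0.0592 = 2×(0.34 − 0.530)/0.0592 = -6.419.
With Q = [H⁺]^2 / ([Cu²⁺]·P(H₂)), solving for [H⁺] gives log[H⁺] = -5.165, so pH = 5.16.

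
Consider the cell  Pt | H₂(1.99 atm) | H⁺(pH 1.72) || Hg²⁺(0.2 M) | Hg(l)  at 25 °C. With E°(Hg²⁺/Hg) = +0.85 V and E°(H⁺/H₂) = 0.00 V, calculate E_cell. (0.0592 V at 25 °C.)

The Hg²⁺/Hg couple is the cathode, so E°_cell = 0.85 V; n = 2.
[H⁺] = 10^(−1.72) = 0.019 M, and Q = [H⁺]^2 / ([Hg²⁺]·P(H₂)) = 9.12 × 10^-4.
E = E° − (0.0592/2) log Q = 0.85 − (0.0592/2)(-3.040) = 0.940 V.

0.94 V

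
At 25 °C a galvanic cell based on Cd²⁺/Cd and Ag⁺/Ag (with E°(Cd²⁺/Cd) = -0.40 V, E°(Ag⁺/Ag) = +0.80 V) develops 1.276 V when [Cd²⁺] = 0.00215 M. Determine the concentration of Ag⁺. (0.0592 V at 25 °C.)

0.89 M

From the Nernst equation, log Q = n(E° − E)/0.0592 = 2(1.20 − 1.276)/0.0592 = -2.568, so Q = 0.00271.
With Q = [Cd²⁺]/[Ag⁺]^2 and the known concentrations, [Ag⁺]^2 in the denominator gives [Ag⁺] = 0.89 M.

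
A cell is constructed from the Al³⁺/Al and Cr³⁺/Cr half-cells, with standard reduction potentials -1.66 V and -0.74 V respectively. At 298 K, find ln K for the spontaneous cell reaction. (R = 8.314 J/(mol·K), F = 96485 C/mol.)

E°_cell = -0.74 − (-1.66) = 0.92 V, with n = 3 electrons transferred.
At equilibrium E = 0, so the Nernst equation gives ln K = nFE°/RT = (3)(96485)(0.92)/((8.314)(298)) = 107.48.

ln K = 107.5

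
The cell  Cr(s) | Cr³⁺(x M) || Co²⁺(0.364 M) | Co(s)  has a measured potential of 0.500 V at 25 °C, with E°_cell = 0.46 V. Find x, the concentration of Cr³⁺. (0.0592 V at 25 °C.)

From the Nernst equation, log Q = n(E° − E)/0.0592 = 6(0.46 − 0.500)/0.0592 = -4.054, so Q = 8.83 × 10^-5.
With Q = [Cr³⁺]^2/[Co²⁺]^3 and the known concentrations, [Cr³⁺]^2 in the numerator gives [Cr³⁺] = 0.0021 M.

0.0021 M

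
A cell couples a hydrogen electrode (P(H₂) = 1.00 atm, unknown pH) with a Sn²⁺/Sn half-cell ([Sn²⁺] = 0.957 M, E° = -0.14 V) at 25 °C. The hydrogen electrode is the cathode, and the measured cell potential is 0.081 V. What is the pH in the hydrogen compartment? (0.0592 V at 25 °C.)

pH = 1.01

E°_cell = 0.14 V and n = 2.
log Q = n(E° − E)/0.0592 = 2×(0.14 − 0.081)/0.0592 = 1.993.
With Q = [Sn²⁺]·P(H₂) / [H⁺]^2, solving for [H⁺] gives log[H⁺] = -1.006, so pH = 1.01.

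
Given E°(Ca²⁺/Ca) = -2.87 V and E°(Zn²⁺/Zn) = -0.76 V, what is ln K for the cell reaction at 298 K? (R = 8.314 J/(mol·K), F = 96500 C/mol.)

ln K = 164.4

E°_cell = -0.76 − (-2.87) = 2.11 V, with n = 2 electrons transferred.
At equilibrium E = 0, so the Nernst equation gives ln K = nFE°/RT = (2)(96500)(2.11)/((8.314)(298)) = 164.37.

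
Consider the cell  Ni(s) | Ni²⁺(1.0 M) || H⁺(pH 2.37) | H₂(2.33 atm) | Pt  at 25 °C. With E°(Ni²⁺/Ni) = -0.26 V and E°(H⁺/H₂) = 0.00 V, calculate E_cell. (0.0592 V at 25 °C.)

The hydrogen couple is the cathode, so E°_cell = 0.26 V; n = 2.
[H⁺] = 10^(−2.37) = 0.0043 M, and Q = [Ni²⁺]·P(H₂) / [H⁺]^2 = 1.28 × 10^5.
E = E° − (0.0592/2) log Q = 0.26 − (0.0592/2)(5.107) = 0.109 V.

0.11 V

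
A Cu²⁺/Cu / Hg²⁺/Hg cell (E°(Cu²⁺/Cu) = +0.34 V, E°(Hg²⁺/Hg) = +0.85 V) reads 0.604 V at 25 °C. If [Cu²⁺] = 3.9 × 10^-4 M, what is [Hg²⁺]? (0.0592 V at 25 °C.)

0.58 M

From the Nernst equation, log Q = n(E° − E)/0.0592 = 2(0.51 − 0.604)/0.0592 = -3.176, so Q = 6.67 × 10^-4.
With Q = [Cu²⁺]/[Hg²⁺] and the known concentrations, [Hg²⁺] in the denominator gives [Hg²⁺] = 0.58 M.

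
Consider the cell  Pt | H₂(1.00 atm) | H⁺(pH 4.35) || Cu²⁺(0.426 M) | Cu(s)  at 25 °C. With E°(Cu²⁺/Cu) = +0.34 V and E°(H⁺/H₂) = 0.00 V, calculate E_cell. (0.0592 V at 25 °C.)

0.59 V

The Cu²⁺/Cu couple is the cathode, so E°_cell = 0.34 V; n = 2.
[H⁺] = 10^(−4.35) = 4.5 × 10^-5 M, and Q = [H⁺]^2 / ([Cu²⁺]·P(H₂)) = 4.68 × 10^-9.
E = E° − (0.0592/2) log Q = 0.34 − (0.0592/2)(-8.329) = 0.587 V.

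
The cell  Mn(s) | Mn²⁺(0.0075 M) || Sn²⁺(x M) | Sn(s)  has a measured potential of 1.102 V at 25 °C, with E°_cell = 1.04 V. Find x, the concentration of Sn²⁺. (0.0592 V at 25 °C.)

From the Nernst equation, log Q = n(E° − E)/0.0592 = 2(1.04 − 1.102)/0.0592 = -2.095, so Q = 0.00804.
With Q = [Mn²⁺]/[Sn²⁺] and the known concentrations, [Sn²⁺] in the denominator gives [Sn²⁺] = 0.93 M.

0.93 M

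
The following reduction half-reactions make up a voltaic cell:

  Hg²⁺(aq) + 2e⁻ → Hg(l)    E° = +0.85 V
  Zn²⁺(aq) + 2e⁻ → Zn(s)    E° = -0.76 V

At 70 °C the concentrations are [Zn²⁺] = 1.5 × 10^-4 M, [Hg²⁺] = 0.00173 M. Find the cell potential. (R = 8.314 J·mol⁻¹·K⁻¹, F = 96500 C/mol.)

The Hg²⁺/Hg couple has the higher reduction potential and acts as the cathode, so E°_cell = +0.85 − (-0.76) = 1.61 V.
Balancing electrons gives n = 2; the reaction quotient is Q = [Zn²⁺]/[Hg²⁺] = 0.0867.
E = E° − (RT/nF) ln Q = 1.61 − (8.314×343)/(2×96500) × (-2.445) = 1.610 + 0.036 = 1.646 V.

1.65 V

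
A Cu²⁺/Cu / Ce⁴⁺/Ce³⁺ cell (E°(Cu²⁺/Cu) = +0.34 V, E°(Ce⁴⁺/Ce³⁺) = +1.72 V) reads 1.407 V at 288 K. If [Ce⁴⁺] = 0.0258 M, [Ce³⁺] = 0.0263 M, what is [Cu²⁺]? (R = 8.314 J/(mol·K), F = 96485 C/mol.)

0.11 M

From the Nernst equation, ln Q = nF(E° − E)/RT = 2×96485×(1.38 − 1.407)/(8.314×288) = -2.176, so Q = 0.113.
With Q = [Cu²⁺]·[Ce³⁺]^2/[Ce⁴⁺]^2 and the known concentrations, [Cu²⁺] in the numerator gives [Cu²⁺] = 0.11 M.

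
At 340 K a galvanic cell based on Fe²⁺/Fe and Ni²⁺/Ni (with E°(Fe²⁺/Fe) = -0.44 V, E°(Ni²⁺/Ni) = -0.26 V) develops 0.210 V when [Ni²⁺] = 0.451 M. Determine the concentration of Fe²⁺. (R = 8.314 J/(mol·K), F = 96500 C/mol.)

0.058 M

From the Nernst equation, ln Q = nF(E° − E)/RT = 2×96500×(0.18 − 0.210)/(8.314×340) = -2.048, so Q = 0.129.
With Q = [Fe²⁺]/[Ni²⁺] and the known concentrations, [Fe²⁺] in the numerator gives [Fe²⁺] = 0.058 M.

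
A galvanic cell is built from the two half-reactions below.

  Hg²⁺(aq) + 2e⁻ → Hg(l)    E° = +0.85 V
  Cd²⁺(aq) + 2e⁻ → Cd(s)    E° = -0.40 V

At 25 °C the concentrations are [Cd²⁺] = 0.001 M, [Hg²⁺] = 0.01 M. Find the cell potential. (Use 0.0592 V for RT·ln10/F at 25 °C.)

1.28 V

The Hg²⁺/Hg couple has the higher reduction potential and acts as the cathode, so E°_cell = +0.85 − (-0.40) = 1.25 V.
Balancing electrons gives n = 2; the reaction quotient is Q = [Cd²⁺]/[Hg²⁺] = 0.100.
At 25 °C, E = E° − (0.0592/n) log Q = 1.25 − (0.0592/2)(-1.000) = 1.250 + 0.030 = 1.280 V.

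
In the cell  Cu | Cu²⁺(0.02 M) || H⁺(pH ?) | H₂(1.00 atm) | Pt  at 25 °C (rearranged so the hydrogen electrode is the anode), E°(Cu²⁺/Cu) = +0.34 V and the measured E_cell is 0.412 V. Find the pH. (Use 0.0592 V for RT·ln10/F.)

E°_cell = 0.34 V and n = 2.
log Q = n(E° − E)/0.0592 = 2×(0.34 − 0.412)/0.0592 = -2.432.
With Q = [H⁺]^2 / ([Cu²⁺]·P(H₂)), solving for [H⁺] gives log[H⁺] = -2.066, so pH = 2.07.

pH = 2.07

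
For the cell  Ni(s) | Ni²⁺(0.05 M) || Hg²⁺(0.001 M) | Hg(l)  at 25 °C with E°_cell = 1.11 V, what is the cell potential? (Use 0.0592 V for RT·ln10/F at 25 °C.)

Balancing electrons gives n = 2; the reaction quotient is Q = [Ni²⁺]/[Hg²⁺] = 50.0.
At 25 °C, E = E° − (0.0592/n) log Q = 1.11 − (0.0592/2)(1.699) = 1.110 − 0.050 = 1.060 V.

1.06 V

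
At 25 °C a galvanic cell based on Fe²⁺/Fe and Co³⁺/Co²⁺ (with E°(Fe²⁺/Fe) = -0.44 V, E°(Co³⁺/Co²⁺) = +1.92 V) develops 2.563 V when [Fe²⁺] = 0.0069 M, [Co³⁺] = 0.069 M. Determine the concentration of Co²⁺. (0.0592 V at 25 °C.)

From the Nernst equation, log Q = n(E° − E)/0.0592 = 2(2.36 − 2.563)/0.0592 = -6.858, so Q = 1.39 × 10^-7.
With Q = [Fe²⁺]·[Co²⁺]^2/[Co³⁺]^2 and the known concentrations, [Co²⁺]^2 in the numerator gives [Co²⁺] = 3.1 × 10^-4 M.

3.1 × 10^-4 M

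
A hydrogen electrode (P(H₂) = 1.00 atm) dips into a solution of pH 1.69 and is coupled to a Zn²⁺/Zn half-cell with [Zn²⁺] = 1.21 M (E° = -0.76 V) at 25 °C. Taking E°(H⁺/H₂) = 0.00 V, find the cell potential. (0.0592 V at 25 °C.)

0.66 V

The hydrogen couple is the cathode, so E°_cell = 0.76 V; n = 2.
[H⁺] = 10^(−1.69) = 0.020 M, and Q = [Zn²⁺]·P(H₂) / [H⁺]^2 = 2900.
E = E° − (0.0592/2) log Q = 0.76 − (0.0592/2)(3.463) = 0.657 V.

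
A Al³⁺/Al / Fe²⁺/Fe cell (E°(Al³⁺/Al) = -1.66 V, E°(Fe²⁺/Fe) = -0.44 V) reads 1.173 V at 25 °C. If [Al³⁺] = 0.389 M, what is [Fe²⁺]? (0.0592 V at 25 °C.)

From the Nernst equation, log Q = n(E° − E)/0.0592 = 6(1.22 − 1.173)/0.0592 = 4.764, so Q = 5.8 × 10^4.
With Q = [Al³⁺]^2/[Fe²⁺]^3 and the known concentrations, [Fe²⁺]^3 in the denominator gives [Fe²⁺] = 0.014 M.

0.014 M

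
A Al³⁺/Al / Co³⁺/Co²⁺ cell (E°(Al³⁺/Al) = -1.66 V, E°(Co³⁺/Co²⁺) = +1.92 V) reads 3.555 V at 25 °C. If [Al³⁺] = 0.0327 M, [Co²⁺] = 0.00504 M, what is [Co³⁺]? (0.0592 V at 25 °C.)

From the Nernst equation, log Q = n(E° − E)/0.0592 = 3(3.58 − 3.555)/0.0592 = 1.267, so Q = 18.5.
With Q = [Al³⁺]·[Co²⁺]^3/[Co³⁺]^3 and the known concentrations, [Co³⁺]^3 in the denominator gives [Co³⁺] = 6.1 × 10^-4 M.

6.1 × 10^-4 M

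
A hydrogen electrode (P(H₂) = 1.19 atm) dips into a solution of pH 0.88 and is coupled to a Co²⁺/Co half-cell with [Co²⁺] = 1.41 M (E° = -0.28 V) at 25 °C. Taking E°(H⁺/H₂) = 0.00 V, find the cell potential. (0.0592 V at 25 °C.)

0.22 V

The hydrogen couple is the cathode, so E°_cell = 0.28 V; n = 2.
[H⁺] = 10^(−0.88) = 0.13 M, and Q = [Co²⁺]·P(H₂) / [H⁺]^2 = 96.6.
E = E° − (0.0592/2) log Q = 0.28 − (0.0592/2)(1.985) = 0.221 V.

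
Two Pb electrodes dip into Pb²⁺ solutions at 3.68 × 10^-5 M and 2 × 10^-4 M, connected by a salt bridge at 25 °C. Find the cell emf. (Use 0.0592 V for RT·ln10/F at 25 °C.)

Both half-cells are Pb²⁺/Pb, so E°_cell = 0. The concentrated side is the cathode; the cell reaction moves Pb²⁺ from high to low concentration with n = 2.
Q = [Pb²⁺]_dilute/[Pb²⁺]_conc = 3.68 × 10^-5/2 × 10^-4 = 0.184.
E = 0 − (0.0592/2) log Q = −(0.0592/2)(-0.735) = 0.0218 V.

0.022 V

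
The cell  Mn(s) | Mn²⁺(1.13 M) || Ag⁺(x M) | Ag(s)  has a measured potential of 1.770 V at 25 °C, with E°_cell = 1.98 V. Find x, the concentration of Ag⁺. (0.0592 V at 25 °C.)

From the Nernst equation, log Q = n(E° − E)/0.0592 = 2(1.98 − 1.770)/0.0592 = 7.095, so Q = 1.24 × 10^7.
With Q = [Mn²⁺]/[Ag⁺]^2 and the known concentrations, [Ag⁺]^2 in the denominator gives [Ag⁺] = 3 × 10^-4 M.

3 × 10^-4 M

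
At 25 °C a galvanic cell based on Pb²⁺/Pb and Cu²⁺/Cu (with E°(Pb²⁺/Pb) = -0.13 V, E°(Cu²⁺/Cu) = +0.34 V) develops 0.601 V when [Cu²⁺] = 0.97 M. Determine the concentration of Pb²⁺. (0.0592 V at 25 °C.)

From the Nernst equation, log Q = n(E° − E)/0.0592 = 2(0.47 − 0.601)/0.0592 = -4.426, so Q = 3.75 × 10^-5.
With Q = [Pb²⁺]/[Cu²⁺] and the known concentrations, [Pb²⁺] in the numerator gives [Pb²⁺] = 3.6 × 10^-5 M.

3.6 × 10^-5 M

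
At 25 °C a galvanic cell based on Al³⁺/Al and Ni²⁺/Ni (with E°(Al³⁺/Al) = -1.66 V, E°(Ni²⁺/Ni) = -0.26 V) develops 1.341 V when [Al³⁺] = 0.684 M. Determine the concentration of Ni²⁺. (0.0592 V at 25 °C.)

From the Nernst equation, log Q = n(E° − E)/0.0592 = 6(1.40 − 1.341)/0.0592 = 5.980, so Q = 9.54 × 10^5.
With Q = [Al³⁺]^2/[Ni²⁺]^3 and the known concentrations, [Ni²⁺]^3 in the denominator gives [Ni²⁺] = 0.0079 M.

0.0079 M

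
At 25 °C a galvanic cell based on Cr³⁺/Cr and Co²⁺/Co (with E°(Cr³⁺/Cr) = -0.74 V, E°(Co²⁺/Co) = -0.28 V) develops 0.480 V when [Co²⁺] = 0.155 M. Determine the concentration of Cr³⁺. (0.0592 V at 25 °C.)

0.0059 M

From the Nernst equation, log Q = n(E° − E)/0.0592 = 6(0.46 − 0.480)/0.0592 = -2.027, so Q = 0.00940.
With Q = [Cr³⁺]^2/[Co²⁺]^3 and the known concentrations, [Cr³⁺]^2 in the numerator gives [Cr³⁺] = 0.0059 M.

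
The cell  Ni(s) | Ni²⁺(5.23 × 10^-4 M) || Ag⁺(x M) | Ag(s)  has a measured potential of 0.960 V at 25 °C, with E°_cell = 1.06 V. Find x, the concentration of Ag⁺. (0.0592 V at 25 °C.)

From the Nernst equation, log Q = n(E° − E)/0.0592 = 2(1.06 − 0.960)/0.0592 = 3.378, so Q = 2390.
With Q = [Ni²⁺]/[Ag⁺]^2 and the known concentrations, [Ag⁺]^2 in the denominator gives [Ag⁺] = 4.7 × 10^-4 M.

4.7 × 10^-4 M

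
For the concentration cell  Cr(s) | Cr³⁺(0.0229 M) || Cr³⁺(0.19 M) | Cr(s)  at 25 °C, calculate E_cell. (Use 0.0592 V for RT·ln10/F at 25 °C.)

Both half-cells are Cr³⁺/Cr, so E°_cell = 0. The concentrated side is the cathode; the cell reaction moves Cr³⁺ from high to low concentration with n = 3.
Q = [Cr³⁺]_dilute/[Cr³⁺]_conc = 0.0229/0.19 = 0.121.
E = 0 − (0.0592/3) log Q = −(0.0592/3)(-0.919) = 0.0181 V.

0.018 V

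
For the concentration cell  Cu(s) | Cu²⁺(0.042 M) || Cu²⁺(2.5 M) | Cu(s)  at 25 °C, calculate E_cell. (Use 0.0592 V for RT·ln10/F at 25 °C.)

Both half-cells are Cu²⁺/Cu, so E°_cell = 0. The concentrated side is the cathode; the cell reaction moves Cu²⁺ from high to low concentration with n = 2.
Q = [Cu²⁺]_dilute/[Cu²⁺]_conc = 0.042/2.5 = 0.0168.
E = 0 − (0.0592/2) log Q = −(0.0592/2)(-1.775) = 0.0525 V.

0.053 V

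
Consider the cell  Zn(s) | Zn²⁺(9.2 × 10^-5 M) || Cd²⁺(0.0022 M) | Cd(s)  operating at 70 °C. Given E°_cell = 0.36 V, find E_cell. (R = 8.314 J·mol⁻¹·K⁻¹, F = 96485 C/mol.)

Balancing electrons gives n = 2; the reaction quotient is Q = [Zn²⁺]/[Cd²⁺] = 0.0418.
E = E° − (RT/nF) ln Q = 0.36 − (8.314×343)/(2×96485) × (-3.174) = 0.360 + 0.047 = 0.407 V.

0.407 V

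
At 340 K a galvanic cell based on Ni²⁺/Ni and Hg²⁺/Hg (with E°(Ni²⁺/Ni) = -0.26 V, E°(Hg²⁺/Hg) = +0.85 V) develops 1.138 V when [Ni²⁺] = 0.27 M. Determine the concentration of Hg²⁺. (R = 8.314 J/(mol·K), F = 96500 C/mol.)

1.8 M

From the Nernst equation, ln Q = nF(E° − E)/RT = 2×96500×(1.11 − 1.138)/(8.314×340) = -1.912, so Q = 0.148.
With Q = [Ni²⁺]/[Hg²⁺] and the known concentrations, [Hg²⁺] in the denominator gives [Hg²⁺] = 1.8 M.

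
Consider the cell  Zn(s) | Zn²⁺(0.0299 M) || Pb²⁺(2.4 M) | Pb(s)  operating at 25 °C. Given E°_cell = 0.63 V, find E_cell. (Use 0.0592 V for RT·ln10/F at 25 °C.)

Balancing electrons gives n = 2; the reaction quotient is Q = [Zn²⁺]/[Pb²⁺] = 0.0125.
At 25 °C, E = E° − (0.0592/n) log Q = 0.63 − (0.0592/2)(-1.905) = 0.630 + 0.056 = 0.686 V.

0.686 V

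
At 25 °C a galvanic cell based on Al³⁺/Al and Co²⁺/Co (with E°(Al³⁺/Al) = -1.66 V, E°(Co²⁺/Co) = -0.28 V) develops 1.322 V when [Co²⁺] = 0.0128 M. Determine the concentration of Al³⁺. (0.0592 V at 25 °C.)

From the Nernst equation, log Q = n(E° − E)/0.0592 = 6(1.38 − 1.322)/0.0592 = 5.878, so Q = 7.56 × 10^5.
With Q = [Al³⁺]^2/[Co²⁺]^3 and the known concentrations, [Al³⁺]^2 in the numerator gives [Al³⁺] = 1.3 M.

1.3 M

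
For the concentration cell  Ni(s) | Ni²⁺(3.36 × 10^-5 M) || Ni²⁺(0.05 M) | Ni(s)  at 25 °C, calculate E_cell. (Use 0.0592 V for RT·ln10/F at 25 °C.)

0.094 V

Both half-cells are Ni²⁺/Ni, so E°_cell = 0. The concentrated side is the cathode; the cell reaction moves Ni²⁺ from high to low concentration with n = 2.
Q = [Ni²⁺]_dilute/[Ni²⁺]_conc = 3.36 × 10^-5/0.05 = 6.72 × 10^-4.
E = 0 − (0.0592/2) log Q = −(0.0592/2)(-3.173) = 0.0939 V.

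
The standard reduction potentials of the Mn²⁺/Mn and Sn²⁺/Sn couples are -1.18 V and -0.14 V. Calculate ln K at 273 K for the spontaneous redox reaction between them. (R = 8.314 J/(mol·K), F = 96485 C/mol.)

E°_cell = -0.14 − (-1.18) = 1.04 V, with n = 2 electrons transferred.
At equilibrium E = 0, so the Nernst equation gives ln K = nFE°/RT = (2)(96485)(1.04)/((8.314)(273)) = 88.42.

ln K = 88.4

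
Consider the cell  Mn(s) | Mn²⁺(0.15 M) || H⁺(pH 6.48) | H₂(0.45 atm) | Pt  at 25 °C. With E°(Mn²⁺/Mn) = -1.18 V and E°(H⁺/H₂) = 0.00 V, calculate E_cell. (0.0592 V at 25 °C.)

0.83 V

The hydrogen couple is the cathode, so E°_cell = 1.18 V; n = 2.
[H⁺] = 10^(−6.48) = 3.3 × 10^-7 M, and Q = [Mn²⁺]·P(H₂) / [H⁺]^2 = 6.16 × 10^11.
E = E° − (0.0592/2) log Q = 1.18 − (0.0592/2)(11.789) = 0.831 V.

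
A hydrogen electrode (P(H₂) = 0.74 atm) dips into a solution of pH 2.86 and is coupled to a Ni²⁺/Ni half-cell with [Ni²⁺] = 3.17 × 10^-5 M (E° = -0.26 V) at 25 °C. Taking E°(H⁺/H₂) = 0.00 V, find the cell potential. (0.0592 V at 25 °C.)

The hydrogen couple is the cathode, so E°_cell = 0.26 V; n = 2.
[H⁺] = 10^(−2.86) = 0.0014 M, and Q = [Ni²⁺]·P(H₂) / [H⁺]^2 = 12.3.
E = E° − (0.0592/2) log Q = 0.26 − (0.0592/2)(1.090) = 0.228 V.

0.23 V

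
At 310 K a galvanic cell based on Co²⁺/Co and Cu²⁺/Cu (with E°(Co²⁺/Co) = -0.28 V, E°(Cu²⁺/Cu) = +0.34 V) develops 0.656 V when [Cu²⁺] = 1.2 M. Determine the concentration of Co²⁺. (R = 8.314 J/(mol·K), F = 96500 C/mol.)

0.081 M

From the Nernst equation, ln Q = nF(E° − E)/RT = 2×96500×(0.62 − 0.656)/(8.314×310) = -2.696, so Q = 0.0675.
With Q = [Co²⁺]/[Cu²⁺] and the known concentrations, [Co²⁺] in the numerator gives [Co²⁺] = 0.081 M.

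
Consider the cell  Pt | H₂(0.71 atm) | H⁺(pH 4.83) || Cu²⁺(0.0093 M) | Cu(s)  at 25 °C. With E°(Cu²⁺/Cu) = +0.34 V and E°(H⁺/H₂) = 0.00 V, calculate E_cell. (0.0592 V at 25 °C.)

0.56 V

The Cu²⁺/Cu couple is the cathode, so E°_cell = 0.34 V; n = 2.
[H⁺] = 10^(−4.83) = 1.5 × 10^-5 M, and Q = [H⁺]^2 / ([Cu²⁺]·P(H₂)) = 3.31 × 10^-8.
E = E° − (0.0592/2) log Q = 0.34 − (0.0592/2)(-7.480) = 0.561 V.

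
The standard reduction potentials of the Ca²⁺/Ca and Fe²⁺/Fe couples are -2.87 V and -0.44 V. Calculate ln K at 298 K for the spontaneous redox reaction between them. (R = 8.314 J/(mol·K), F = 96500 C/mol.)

E°_cell = -0.44 − (-2.87) = 2.43 V, with n = 2 electrons transferred.
At equilibrium E = 0, so the Nernst equation gives ln K = nFE°/RT = (2)(96500)(2.43)/((8.314)(298)) = 189.29.

ln K = 189.3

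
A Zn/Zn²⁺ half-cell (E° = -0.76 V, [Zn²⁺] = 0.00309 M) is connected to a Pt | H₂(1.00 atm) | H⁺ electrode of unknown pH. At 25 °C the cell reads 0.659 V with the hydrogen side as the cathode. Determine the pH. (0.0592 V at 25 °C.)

pH = 2.96

E°_cell = 0.76 V and n = 2.
log Q = n(E° − E)/0.0592 = 2×(0.76 − 0.659)/0.0592 = 3.412.
With Q = [Zn²⁺]·P(H₂) / [H⁺]^2, solving for [H⁺] gives log[H⁺] = -2.961, so pH = 2.96.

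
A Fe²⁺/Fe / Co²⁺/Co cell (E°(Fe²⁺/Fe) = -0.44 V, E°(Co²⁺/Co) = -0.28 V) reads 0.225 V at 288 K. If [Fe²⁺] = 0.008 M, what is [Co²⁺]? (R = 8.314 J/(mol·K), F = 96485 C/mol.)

1.5 M

From the Nernst equation, ln Q = nF(E° − E)/RT = 2×96485×(0.16 − 0.225)/(8.314×288) = -5.238, so Q = 0.00531.
With Q = [Fe²⁺]/[Co²⁺] and the known concentrations, [Co²⁺] in the denominator gives [Co²⁺] = 1.5 M.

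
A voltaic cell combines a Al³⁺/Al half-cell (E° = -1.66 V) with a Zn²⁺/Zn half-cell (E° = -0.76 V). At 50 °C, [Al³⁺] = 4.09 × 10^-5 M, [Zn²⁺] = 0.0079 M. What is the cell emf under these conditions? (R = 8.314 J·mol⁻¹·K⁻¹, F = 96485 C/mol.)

The Zn²⁺/Zn couple has the higher reduction potential and acts as the cathode, so E°_cell = -0.76 − (-1.66) = 0.90 V.
Balancing electrons gives n = 6; the reaction quotient is Q = [Al³⁺]^2/[Zn²⁺]^3 = 0.00339.
E = E° − (RT/nF) ln Q = 0.90 − (8.314×323)/(6×96485) × (-5.686) = 0.900 + 0.026 = 0.926 V.

0.926 V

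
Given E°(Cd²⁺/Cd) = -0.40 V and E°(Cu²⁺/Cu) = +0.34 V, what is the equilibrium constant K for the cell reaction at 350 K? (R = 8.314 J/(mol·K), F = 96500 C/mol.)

2.1 × 10^21

E°_cell = +0.34 − (-0.40) = 0.74 V, with n = 2 electrons transferred.
At equilibrium E = 0, so the Nernst equation gives ln K = nFE°/RT = (2)(96500)(0.74)/((8.314)(350)) = 49.08.
K = e^49.08 = 2.1 × 10^21.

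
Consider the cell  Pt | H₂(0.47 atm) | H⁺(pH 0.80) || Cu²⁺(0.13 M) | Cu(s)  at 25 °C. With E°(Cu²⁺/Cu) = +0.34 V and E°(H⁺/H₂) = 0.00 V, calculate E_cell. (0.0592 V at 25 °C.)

0.35 V

The Cu²⁺/Cu couple is the cathode, so E°_cell = 0.34 V; n = 2.
[H⁺] = 10^(−0.80) = 0.16 M, and Q = [H⁺]^2 / ([Cu²⁺]·P(H₂)) = 0.411.
E = E° − (0.0592/2) log Q = 0.34 − (0.0592/2)(-0.386) = 0.351 V.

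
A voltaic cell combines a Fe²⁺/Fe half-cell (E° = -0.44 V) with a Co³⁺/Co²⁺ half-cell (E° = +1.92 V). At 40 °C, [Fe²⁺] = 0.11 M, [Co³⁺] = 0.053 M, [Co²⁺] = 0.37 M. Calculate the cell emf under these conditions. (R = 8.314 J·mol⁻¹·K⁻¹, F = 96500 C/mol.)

2.34 V

The Co³⁺/Co²⁺ couple has the higher reduction potential and acts as the cathode, so E°_cell = +1.92 − (-0.44) = 2.36 V.
Balancing electrons gives n = 2; the reaction quotient is Q = [Fe²⁺]·[Co²⁺]^2/[Co³⁺]^2 = 5.36.
E = E° − (RT/nF) ln Q = 2.36 − (8.314×313)/(2×96500) × (1.679) = 2.360 − 0.023 = 2.337 V.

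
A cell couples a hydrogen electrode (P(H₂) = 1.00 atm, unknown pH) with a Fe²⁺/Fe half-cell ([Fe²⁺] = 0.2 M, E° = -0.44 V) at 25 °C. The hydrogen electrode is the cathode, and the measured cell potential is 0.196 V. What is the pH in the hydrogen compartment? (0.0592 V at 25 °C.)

E°_cell = 0.44 V and n = 2.
log Q = n(E° − E)/0.0592 = 2×(0.44 − 0.196)/0.0592 = 8.243.
With Q = [Fe²⁺]·P(H₂) / [H⁺]^2, solving for [H⁺] gives log[H⁺] = -4.471, so pH = 4.47.

pH = 4.47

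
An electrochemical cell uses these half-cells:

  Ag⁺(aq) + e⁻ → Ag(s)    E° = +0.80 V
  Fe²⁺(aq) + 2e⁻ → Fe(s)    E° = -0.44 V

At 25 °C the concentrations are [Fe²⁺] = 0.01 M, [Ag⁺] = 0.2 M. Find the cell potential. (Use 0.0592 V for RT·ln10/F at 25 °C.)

1.26 V

The Ag⁺/Ag couple has the higher reduction potential and acts as the cathode, so E°_cell = +0.80 − (-0.44) = 1.24 V.
Balancing electrons gives n = 2; the reaction quotient is Q = [Fe²⁺]/[Ag⁺]^2 = 0.250.
At 25 °C, E = E° − (0.0592/n) log Q = 1.24 − (0.0592/2)(-0.602) = 1.240 + 0.018 = 1.258 V.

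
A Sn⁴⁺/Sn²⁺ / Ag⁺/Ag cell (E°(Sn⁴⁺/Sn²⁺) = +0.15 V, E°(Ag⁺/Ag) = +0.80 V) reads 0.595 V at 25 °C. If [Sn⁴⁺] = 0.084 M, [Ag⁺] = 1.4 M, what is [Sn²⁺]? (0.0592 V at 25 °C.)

5.9 × 10^-4 M

From the Nernst equation, log Q = n(E° − E)/0.0592 = 2(0.65 − 0.595)/0.0592 = 1.858, so Q = 72.1.
With Q = [Sn⁴⁺]/([Sn²⁺]·[Ag⁺]^2) and the known concentrations, [Sn²⁺] in the denominator gives [Sn²⁺] = 5.9 × 10^-4 M.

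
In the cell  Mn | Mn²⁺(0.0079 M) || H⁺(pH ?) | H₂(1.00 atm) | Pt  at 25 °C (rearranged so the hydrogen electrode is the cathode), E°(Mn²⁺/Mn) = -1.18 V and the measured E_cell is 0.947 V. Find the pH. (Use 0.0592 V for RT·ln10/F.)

E°_cell = 1.18 V and n = 2.
log Q = n(E° − E)/0.0592 = 2×(1.18 − 0.947)/0.0592 = 7.872.
With Q = [Mn²⁺]·P(H₂) / [H⁺]^2, solving for [H⁺] gives log[H⁺] = -4.987, so pH = 4.99.

pH = 4.99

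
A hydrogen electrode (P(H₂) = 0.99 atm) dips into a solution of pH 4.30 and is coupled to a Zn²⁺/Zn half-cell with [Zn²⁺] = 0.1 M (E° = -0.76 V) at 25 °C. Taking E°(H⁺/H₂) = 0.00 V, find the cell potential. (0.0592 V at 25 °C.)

The hydrogen couple is the cathode, so E°_cell = 0.76 V; n = 2.
[H⁺] = 10^(−4.30) = 5 × 10^-5 M, and Q = [Zn²⁺]·P(H₂) / [H⁺]^2 = 3.94 × 10^7.
E = E° − (0.0592/2) log Q = 0.76 − (0.0592/2)(7.596) = 0.535 V.

0.54 V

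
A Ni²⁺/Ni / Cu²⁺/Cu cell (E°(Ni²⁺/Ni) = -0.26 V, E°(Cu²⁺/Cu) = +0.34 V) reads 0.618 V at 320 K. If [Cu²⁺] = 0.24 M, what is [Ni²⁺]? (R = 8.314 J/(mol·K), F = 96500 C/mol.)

0.065 M

From the Nernst equation, ln Q = nF(E° − E)/RT = 2×96500×(0.60 − 0.618)/(8.314×320) = -1.306, so Q = 0.271.
With Q = [Ni²⁺]/[Cu²⁺] and the known concentrations, [Ni²⁺] in the numerator gives [Ni²⁺] = 0.065 M.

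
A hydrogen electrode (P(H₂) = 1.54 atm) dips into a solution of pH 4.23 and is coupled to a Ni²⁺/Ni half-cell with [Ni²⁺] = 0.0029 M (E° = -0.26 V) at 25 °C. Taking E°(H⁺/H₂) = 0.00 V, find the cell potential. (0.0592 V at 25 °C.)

0.079 V

The hydrogen couple is the cathode, so E°_cell = 0.26 V; n = 2.
[H⁺] = 10^(−4.23) = 5.9 × 10^-5 M, and Q = [Ni²⁺]·P(H₂) / [H⁺]^2 = 1.29 × 10^6.
E = E° − (0.0592/2) log Q = 0.26 − (0.0592/2)(6.110) = 0.079 V.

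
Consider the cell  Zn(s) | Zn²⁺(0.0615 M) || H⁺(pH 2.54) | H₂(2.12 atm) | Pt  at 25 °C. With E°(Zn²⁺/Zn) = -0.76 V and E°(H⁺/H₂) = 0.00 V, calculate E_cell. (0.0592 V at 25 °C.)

0.64 V

The hydrogen couple is the cathode, so E°_cell = 0.76 V; n = 2.
[H⁺] = 10^(−2.54) = 0.0029 M, and Q = [Zn²⁺]·P(H₂) / [H⁺]^2 = 1.57 × 10^4.
E = E° − (0.0592/2) log Q = 0.76 − (0.0592/2)(4.195) = 0.636 V.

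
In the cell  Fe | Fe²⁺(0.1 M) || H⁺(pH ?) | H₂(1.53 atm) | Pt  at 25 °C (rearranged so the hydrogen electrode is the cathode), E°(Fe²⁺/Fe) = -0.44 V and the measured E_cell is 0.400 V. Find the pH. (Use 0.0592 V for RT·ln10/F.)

pH = 1.08

E°_cell = 0.44 V and n = 2.
log Q = n(E° − E)/0.0592 = 2×(0.44 − 0.400)/0.0592 = 1.351.
With Q = [Fe²⁺]·P(H₂) / [H⁺]^2, solving for [H⁺] gives log[H⁺] = -1.083, so pH = 1.08.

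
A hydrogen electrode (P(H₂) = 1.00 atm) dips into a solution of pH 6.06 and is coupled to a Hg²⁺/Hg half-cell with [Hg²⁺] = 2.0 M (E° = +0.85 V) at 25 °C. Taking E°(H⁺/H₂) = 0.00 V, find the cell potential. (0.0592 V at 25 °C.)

1.22 V

The Hg²⁺/Hg couple is the cathode, so E°_cell = 0.85 V; n = 2.
[H⁺] = 10^(−6.06) = 8.7 × 10^-7 M, and Q = [H⁺]^2 / ([Hg²⁺]·P(H₂)) = 3.79 × 10^-13.
E = E° − (0.0592/2) log Q = 0.85 − (0.0592/2)(-12.421) = 1.218 V.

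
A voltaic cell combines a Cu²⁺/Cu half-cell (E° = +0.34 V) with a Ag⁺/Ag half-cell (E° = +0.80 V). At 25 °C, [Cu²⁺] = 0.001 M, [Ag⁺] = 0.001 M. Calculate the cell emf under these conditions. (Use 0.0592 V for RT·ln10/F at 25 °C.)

0.371 V

The Ag⁺/Ag couple has the higher reduction potential and acts as the cathode, so E°_cell = +0.80 − (+0.34) = 0.46 V.
Balancing electrons gives n = 2; the reaction quotient is Q = [Cu²⁺]/[Ag⁺]^2 = 1000.
At 25 °C, E = E° − (0.0592/n) log Q = 0.46 − (0.0592/2)(3.000) = 0.460 − 0.089 = 0.371 V.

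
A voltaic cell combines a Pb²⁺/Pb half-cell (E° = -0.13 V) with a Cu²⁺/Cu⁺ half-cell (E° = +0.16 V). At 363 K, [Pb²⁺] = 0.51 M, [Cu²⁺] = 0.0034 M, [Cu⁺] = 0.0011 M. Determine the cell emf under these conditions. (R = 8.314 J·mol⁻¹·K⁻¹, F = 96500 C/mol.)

0.336 V

The Cu²⁺/Cu⁺ couple has the higher reduction potential and acts as the cathode, so E°_cell = +0.16 − (-0.13) = 0.29 V.
Balancing electrons gives n = 2; the reaction quotient is Q = [Pb²⁺]·[Cu⁺]^2/[Cu²⁺]^2 = 0.0534.
E = E° − (RT/nF) ln Q = 0.29 − (8.314×363)/(2×96500) × (-2.930) = 0.290 + 0.046 = 0.336 V.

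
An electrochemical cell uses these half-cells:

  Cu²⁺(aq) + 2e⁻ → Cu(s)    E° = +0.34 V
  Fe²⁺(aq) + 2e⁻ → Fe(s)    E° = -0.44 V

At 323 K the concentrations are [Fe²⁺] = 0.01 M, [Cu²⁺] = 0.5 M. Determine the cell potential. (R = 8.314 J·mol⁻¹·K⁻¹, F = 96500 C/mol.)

The Cu²⁺/Cu couple has the higher reduction potential and acts as the cathode, so E°_cell = +0.34 − (-0.44) = 0.78 V.
Balancing electrons gives n = 2; the reaction quotient is Q = [Fe²⁺]/[Cu²⁺] = 0.0200.
E = E° − (RT/nF) ln Q = 0.78 − (8.314×323)/(2×96500) × (-3.912) = 0.780 + 0.054 = 0.834 V.

0.834 V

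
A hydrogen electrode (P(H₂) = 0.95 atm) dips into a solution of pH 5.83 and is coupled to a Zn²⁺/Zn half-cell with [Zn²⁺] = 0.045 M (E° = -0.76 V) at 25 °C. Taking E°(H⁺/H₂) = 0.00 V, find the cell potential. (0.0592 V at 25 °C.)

0.46 V

The hydrogen couple is the cathode, so E°_cell = 0.76 V; n = 2.
[H⁺] = 10^(−5.83) = 1.5 × 10^-6 M, and Q = [Zn²⁺]·P(H₂) / [H⁺]^2 = 1.95 × 10^10.
E = E° − (0.0592/2) log Q = 0.76 − (0.0592/2)(10.291) = 0.455 V.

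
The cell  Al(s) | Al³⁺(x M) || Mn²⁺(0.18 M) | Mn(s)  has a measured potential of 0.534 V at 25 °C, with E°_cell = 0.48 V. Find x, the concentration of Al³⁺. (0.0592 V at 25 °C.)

From the Nernst equation, log Q = n(E° − E)/0.0592 = 6(0.48 − 0.534)/0.0592 = -5.473, so Q = 3.37 × 10^-6.
With Q = [Al³⁺]^2/[Mn²⁺]^3 and the known concentrations, [Al³⁺]^2 in the numerator gives [Al³⁺] = 1.4 × 10^-4 M.

1.4 × 10^-4 M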